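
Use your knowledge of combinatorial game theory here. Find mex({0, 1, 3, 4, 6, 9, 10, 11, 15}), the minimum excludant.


Set = {0, 1, 3, 4, 6, 9, 10, 11, 15}
0 is in the set.
1 is in the set.
2 is NOT in the set. This is the mex.
mex = 2

2


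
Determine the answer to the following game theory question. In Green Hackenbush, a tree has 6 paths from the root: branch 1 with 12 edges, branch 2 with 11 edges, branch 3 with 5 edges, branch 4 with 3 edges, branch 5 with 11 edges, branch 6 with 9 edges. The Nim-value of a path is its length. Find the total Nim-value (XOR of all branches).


The tree has 6 branches from the ground vertex.
In Green Hackenbush, the Nim-value of a simple path of length k is k.
Branch 1: length 12, Nim-value = 12
Branch 2: length 11, Nim-value = 11
Branch 3: length 5, Nim-value = 5
Branch 4: length 3, Nim-value = 3
Branch 5: length 11, Nim-value = 11
Branch 6: length 9, Nim-value = 9
Total Nim-value = XOR of all branch values:
0 XOR 12 = 12
12 XOR 11 = 7
7 XOR 5 = 2
2 XOR 3 = 1
1 XOR 11 = 10
10 XOR 9 = 3
Nim-value of the tree = 3

3


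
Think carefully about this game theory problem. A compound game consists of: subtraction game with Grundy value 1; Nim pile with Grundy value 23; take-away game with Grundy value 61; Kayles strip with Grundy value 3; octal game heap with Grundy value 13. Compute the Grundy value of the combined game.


By the Sprague-Grundy theorem, the Grundy value of a sum of games is the XOR of individual Grundy values.
subtraction game: Grundy value = 1. Running XOR: 0 XOR 1 = 1
Nim pile: Grundy value = 23. Running XOR: 1 XOR 23 = 22
take-away game: Grundy value = 61. Running XOR: 22 XOR 61 = 43
Kayles strip: Grundy value = 3. Running XOR: 43 XOR 3 = 40
octal game heap: Grundy value = 13. Running XOR: 40 XOR 13 = 37
The combined Grundy value is 37.

37


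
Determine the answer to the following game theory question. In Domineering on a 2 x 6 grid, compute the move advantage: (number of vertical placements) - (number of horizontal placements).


Board is 2 x 6 (rows x cols).
Left (vertical) placements: (rows-1) * cols = 1 * 6 = 6
Right (horizontal) placements: rows * (cols-1) = 2 * 5 = 10
Advantage = Left - Right = 6 - 10 = -4

-4


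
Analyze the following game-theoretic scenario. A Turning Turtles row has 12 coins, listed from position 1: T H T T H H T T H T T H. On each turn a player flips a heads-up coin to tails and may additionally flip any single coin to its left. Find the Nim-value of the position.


Coins: T H T T H H T T H T T H
Key fact: a single head at position k behaves exactly like a Nim heap of size k (turning it to T and optionally flipping a coin at j < k corresponds to moving the heap from k to j, or to 0), and heads combine as a disjunctive sum (two heads at the same place would cancel, matching j XOR j = 0). So the Nim-value is the XOR of the 1-indexed positions of the heads.
Face-up positions (1-indexed): [2, 5, 6, 9, 12]
XOR 0 with 2: 0 XOR 2 = 2
XOR 2 with 5: 2 XOR 5 = 7
XOR 7 with 6: 7 XOR 6 = 1
XOR 1 with 9: 1 XOR 9 = 8
XOR 8 with 12: 8 XOR 12 = 4
Nim-value = 4

4


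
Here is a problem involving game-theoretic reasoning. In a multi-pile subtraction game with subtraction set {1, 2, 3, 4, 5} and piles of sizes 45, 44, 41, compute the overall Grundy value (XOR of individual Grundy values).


Subtraction set: {1, 2, 3, 4, 5}
For this subtraction set, G(n) = n mod 6 (period = max + 1 = 6).
Pile 1 (size 45): G(45) = 45 mod 6 = 3
Pile 2 (size 44): G(44) = 44 mod 6 = 2
Pile 3 (size 41): G(41) = 41 mod 6 = 5
Total Grundy value = XOR of all: 3 XOR 2 XOR 5 = 4

4


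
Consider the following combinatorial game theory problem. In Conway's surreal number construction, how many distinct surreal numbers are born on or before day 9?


Day 0: {|} = 0 is born. Count = 1.
Day n: the number of surreal numbers born by day n is 2^(n+1) - 1.
By day 0: 2^1 - 1 = 1
By day 1: 2^2 - 1 = 3
By day 2: 2^3 - 1 = 7
By day 3: 2^4 - 1 = 15
By day 4: 2^5 - 1 = 31
By day 5: 2^6 - 1 = 63
By day 6: 2^7 - 1 = 127
By day 7: 2^8 - 1 = 255
By day 8: 2^9 - 1 = 511
By day 9: 2^10 - 1 = 1023
By day 9: 1023 surreal numbers.

1023


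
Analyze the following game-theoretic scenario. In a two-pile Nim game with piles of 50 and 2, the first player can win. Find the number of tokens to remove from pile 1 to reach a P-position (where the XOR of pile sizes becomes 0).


Piles: 50 and 2
Current XOR: 50 XOR 2 = 48 (non-zero, so this is an N-position).
To make the XOR zero, we need to find a move that balances the piles.
For pile 1 (size 50): target = 50 XOR 48 = 2
We reduce pile 1 from 50 to 2.
Tokens removed: 50 - 2 = 48
Verification: 2 XOR 2 = 0

48


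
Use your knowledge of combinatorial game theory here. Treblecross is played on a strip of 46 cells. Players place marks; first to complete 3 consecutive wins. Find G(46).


Treblecross: place X on empty cells; 3-in-a-row wins.
Playing within two cells of an existing X lets the opponent win at once, so sensible play treats the cells i-2..i+2 around each X as dead. The player left with no safe cell loses, so this is a normal-play take-away game on strips of safe cells.
Placing X at cell i (0-indexed) of a strip of k safe cells leaves independent strips of sizes max(0, i-2) and max(0, k-i-3). Hence G(k) = mex{ G(max(0,i-2)) XOR G(max(0,k-i-3)) : 0 <= i < k }, with G(0) = 0.
G(1): splits (0,0):0^0=0 -> mex({0}) = 1
G(2): splits (0,0):0^0=0 -> mex({0}) = 1
G(3): splits (0,0):0^0=0 -> mex({0}) = 1
G(4): splits (0,1):0^1=1 (0,0):0^0=0 -> mex({0, 1}) = 2
G(5): splits (0,2):0^1=1 (0,1):0^1=1 (0,0):0^0=0 -> mex({0, 1}) = 2
G(6) = mex({1}) = 0
G(7) = mex({0, 1, 2}) = 3
G(8) = mex({0, 1, 2}) = 3
G(9) = mex({0, 2}) = 1
G(10) = mex({0, 2, 3}) = 1
G(11) = mex({0, 3}) = 1
G(12) = mex({1, 3}) = 0
G(13) = mex({0, 1, 2, 3}) = 4
G(14) = mex({0, 1, 2}) = 3
G(15) = mex({0, 1, 2}) = 3
G(16) = mex({0, 1, 2, 4}) = 3
G(17) = mex({0, 1, 3, 4}) = 2
G(18) = mex({0, 1, 3, 4}) = 2
G(19) = mex({0, 1, 3, 5}) = 2
G(20) = mex({0, 1, 2, 3, 5}) = 4
G(21) = mex({0, 1, 2, 3, 5}) = 4
G(22) = mex({1, 2, 6}) = 0
G(23) = mex({0, 1, 2, 3, 4, 6}) = 5
G(24) = mex({0, 1, 2, 3, 4}) = 5
G(25) = mex({0, 1, 3, 4, 7}) = 2
G(26) = mex({0, 1, 3, 4, 5, 7}) = 2
G(27) = mex({0, 1, 3, 5}) = 2
G(28) = mex({0, 1, 2, 5}) = 3
G(29) = mex({0, 1, 2, 4, 5, 6}) = 3
G(30) = mex({1, 2, 4, 6}) = 0
G(31) = mex({0, 1, 2, 3, 4, 6}) = 5
G(32) = mex({1, 2, 3, 4, 7}) = 0
G(33) = mex({0, 3, 7}) = 1
G(34) = mex({0, 2, 3, 5, 7}) = 1
G(35) = mex({0, 2, 3, 5, 6}) = 1
G(36) = mex({0, 1, 2, 5, 6}) = 3
G(37) = mex({0, 1, 2, 4, 5, 6}) = 3
G(38) = mex({0, 1, 2, 4}) = 3
G(39) = mex({0, 1, 2, 3, 4, 7}) = 5
G(40) = mex({0, 1, 2, 3, 4, 5, 7}) = 6
G(41) = mex({0, 1, 2, 3, 5, 7}) = 4
G(42) = mex({0, 1, 2, 3, 5, 6, 7}) = 4
G(43) = mex({0, 2, 3, 5, 6}) = 1
G(44) = mex({1, 2, 3, 4, 5, 6}) = 0
G(45) = mex({0, 1, 2, 3, 4, 6, 7}) = 5
G(46) = mex({0, 1, 2, 3, 4, 7}) = 5
Therefore G(46) = 5.

5


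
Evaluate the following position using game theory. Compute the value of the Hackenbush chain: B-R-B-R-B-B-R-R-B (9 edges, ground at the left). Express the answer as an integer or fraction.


Edges (from ground): B-R-B-R-B-B-R-R-B
By Berlekamp's sign-expansion rule, a Blue-Red Hackenbush stalk has the value of the surreal number whose sign sequence is the edge sequence with B -> + and R -> -.
Sign sequence: +-+-++--+
Trace the sign expansion in the surreal number tree, starting from 0:
Edge 1: B (sign +) -> bounds (0, +inf), value = 1
Edge 2: R (sign -) -> bounds (0, 1), value = 1/2
Edge 3: B (sign +) -> bounds (1/2, 1), value = 3/4
Edge 4: R (sign -) -> bounds (1/2, 3/4), value = 5/8
Edge 5: B (sign +) -> bounds (5/8, 3/4), value = 11/16
Edge 6: B (sign +) -> bounds (11/16, 3/4), value = 23/32
Edge 7: R (sign -) -> bounds (11/16, 23/32), value = 45/64
Edge 8: R (sign -) -> bounds (11/16, 45/64), value = 89/128
Edge 9: B (sign +) -> bounds (89/128, 45/64), value = 179/256
Game value = 179/256

179/256


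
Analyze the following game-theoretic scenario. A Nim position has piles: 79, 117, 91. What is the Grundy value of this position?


We need the XOR (exclusive or) of all pile sizes.
After XOR-ing pile 1 (size 79): 0 XOR 79 = 79
After XOR-ing pile 2 (size 117): 79 XOR 117 = 58
After XOR-ing pile 3 (size 91): 58 XOR 91 = 97
The Nim-value of this position is 97.

97


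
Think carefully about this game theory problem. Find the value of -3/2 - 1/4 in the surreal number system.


x = -3/2, y = 1/4
Converting to common denominator: 4
x = -6/4, y = 1/4
x - y = -3/2 - 1/4 = -7/4

-7/4


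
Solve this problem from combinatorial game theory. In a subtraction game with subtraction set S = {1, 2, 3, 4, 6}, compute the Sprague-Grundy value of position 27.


The subtraction set is S = {1, 2, 3, 4, 6}.
G(k) = mex{ G(k - s) : s in S, s <= k }. We compute iteratively: G(0) = 0.
G(1) = mex({0}) = 1
G(2) = mex({0, 1}) = 2
G(3) = mex({0, 1, 2}) = 3
G(4) = mex({0, 1, 2, 3}) = 4
G(5) = mex({1, 2, 3, 4}) = 0
G(6) = mex({0, 2, 3, 4}) = 1
G(7) = mex({0, 1, 3, 4}) = 2
G(8) = mex({0, 1, 2, 4}) = 3
G(9) = mex({0, 1, 2, 3}) = 4
G(10) = mex({1, 2, 3, 4}) = 0
Observe that G(5)..G(10) = 0, 1, 2, 3, 4, 0 repeats G(0)..G(5) = 0, 1, 2, 3, 4, 0.
For k >= max(S) = 6, G(k) is determined by the previous 6 values G(k-6)..G(k-1); a window of 6 consecutive values has recurred shifted by 5, so by induction G(k + 5) = G(k) for all k >= 0: the sequence is periodic from the start with period 5.
One period: G(0..4) = 0, 1, 2, 3, 4.
27 mod 5 = 2, so G(27) = G(2) = 2.

2


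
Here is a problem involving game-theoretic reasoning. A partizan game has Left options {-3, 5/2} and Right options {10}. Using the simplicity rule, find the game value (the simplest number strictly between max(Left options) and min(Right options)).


Left options: {-3, 5/2}, max = 5/2
Right options: {10}, min = 10
All options are numbers and max(Left) < min(Right), so by the simplicity theorem the value is the simplest (earliest-born) number strictly between 5/2 and 10.
Integers 3 through 9 all lie strictly between 5/2 and 10.
Among integers, the simplest (lowest birthday = smallest |n|; 0 is born on day 0, +-n on day n) is 3.
No non-integer in the interval can be simpler: if x is a non-integer in the interval, then floor(x) or ceil(x) also lies in the interval (the interval contains an integer), and both are proper prefixes of x's sign expansion, i.e. born earlier. So the game value is 3.
Game value = 3

3


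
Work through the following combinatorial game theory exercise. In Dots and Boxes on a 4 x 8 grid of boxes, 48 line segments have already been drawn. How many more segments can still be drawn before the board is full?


Grid: 4 x 8 boxes, i.e. 5 rows and 9 columns of dots.
Horizontal edges: (rows + 1) * cols = 5 * 8 = 40
Vertical edges: rows * (cols + 1) = 4 * 9 = 36
Total edges: 40 + 36 = 76
Edges drawn: 48
Remaining: 76 - 48 = 28

28


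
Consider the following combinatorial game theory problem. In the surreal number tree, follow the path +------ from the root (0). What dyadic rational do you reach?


Sign expansion: +------
Rule: track bounds (lo, hi), initially (-inf, +inf). On '+', the current value becomes lo and we move to the simplest number in (value, hi): value + 1 if hi = +inf, otherwise the midpoint (value + hi)/2. On '-', the current value becomes hi and we move to value - 1 if lo = -inf, otherwise the midpoint (lo + value)/2.
Start at 0.
Step 1: sign = +, move right. Bounds: (0, +inf). Value = 1
Step 2: sign = -, move left. Bounds: (0, 1). Value = 1/2
Step 3: sign = -, move left. Bounds: (0, 1/2). Value = 1/4
Step 4: sign = -, move left. Bounds: (0, 1/4). Value = 1/8
Step 5: sign = -, move left. Bounds: (0, 1/8). Value = 1/16
Step 6: sign = -, move left. Bounds: (0, 1/16). Value = 1/32
Step 7: sign = -, move left. Bounds: (0, 1/32). Value = 1/64
The surreal number with sign expansion +------ is 1/64.

1/64


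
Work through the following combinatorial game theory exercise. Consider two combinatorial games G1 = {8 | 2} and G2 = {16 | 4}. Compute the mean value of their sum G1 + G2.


G1 = {8 | 2}, G2 = {16 | 4}
Each is a switch {a | b} with numbers a > b; its mean value is (a + b)/2, and mean value is additive over game sums: m(G1 + G2) = m(G1) + m(G2).
Mean of G1 = (8 + (2))/2 = 10/2 = 5
Mean of G2 = (16 + (4))/2 = 20/2 = 10
Mean of G1 + G2 = 5 + 10 = 15

15


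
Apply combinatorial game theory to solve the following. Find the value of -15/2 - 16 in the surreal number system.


x = -15/2, y = 16
Converting to common denominator: 2
x = -15/2, y = 32/2
x - y = -15/2 - 16 = -47/2

-47/2


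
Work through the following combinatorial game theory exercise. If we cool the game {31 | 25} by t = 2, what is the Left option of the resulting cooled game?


Original game: {31 | 25} (a switch {a | b} with a > b).
Cooling by t (for t below the temperature (a - b)/2 = 3) taxes each move by t: {a | b} cooled by t is {a - t | b + t}.
Cooling amount: t = 2
Cooled Left option: 31 - 2 = 29
Cooled Right option: 25 + 2 = 27
Cooled game: {29 | 27}
Left option = 29

29


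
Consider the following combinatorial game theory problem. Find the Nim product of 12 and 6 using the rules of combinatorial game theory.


Nim multiplication is bilinear over XOR: (u XOR v) * w = (u*w) XOR (v*w).
So we split each operand into its bit components and XOR the pairwise Nim products.
12 = 4 + 8 (as XOR of powers of 2).
6 = 2 + 4 (as XOR of powers of 2).
Using the standard Nim-product table on single bits:
  2*2 = 3,   2*4 = 8,   2*8 = 12,
  4*4 = 6,   4*8 = 11,  8*8 = 13,
and  1*x = x (identity), k*l = l*k (commutative).
Pairwise Nim products:
  4 * 2 = 8
  4 * 4 = 6
  8 * 2 = 12
  8 * 4 = 11
XOR them: 8 XOR 6 XOR 12 XOR 11 = 9.
Result: 12 * 6 = 9 (in Nim).

9


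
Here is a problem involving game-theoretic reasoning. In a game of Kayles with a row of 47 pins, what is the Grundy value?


Kayles: a move removes 1 or 2 adjacent pins from a contiguous row.
Removing pins from a row of k leaves two independent rows (a, b) with a + b = k - 1 (one pin) or a + b = k - 2 (two pins); an end removal gives a = 0.
By Sprague-Grundy, G(k) = mex{ G(a) XOR G(b) } over all these splits. G(0) = 0.
G(1): splits (0,0):0^0=0 -> mex({0}) = 1
G(2): splits (0,1):0^1=1 (0,0):0^0=0 -> mex({0, 1}) = 2
G(3): splits (0,2):0^2=2 (1,1):1^1=0 (0,1):0^1=1 -> mex({0, 1, 2}) = 3
G(4): splits (0,3):0^3=3 (1,2):1^2=3 (0,2):0^2=2 (1,1):1^1=0 -> mex({0, 2, 3}) = 1
G(5): splits (0,4):0^1=1 (1,3):1^3=2 (2,2):2^2=0 (0,3):0^3=3 (1,2):1^2=3 -> mex({0, 1, 2, 3}) = 4
G(6) = mex({0, 1, 2, 4}) = 3
G(7) = mex({0, 1, 3, 4, 5}) = 2
G(8) = mex({0, 2, 3, 5, 6}) = 1
G(9) = mex({0, 1, 2, 3, 6, 7}) = 4
G(10) = mex({0, 1, 3, 4, 5, 7}) = 2
G(11) = mex({0, 1, 2, 3, 4, 5}) = 6
G(12) = mex({0, 1, 2, 3, 5, 6, 7}) = 4
G(13) = mex({0, 2, 3, 4, 6, 7}) = 1
G(14) = mex({0, 1, 4, 5, 6, 7}) = 2
G(15) = mex({0, 1, 2, 3, 4, 5, 6}) = 7
G(16) = mex({0, 2, 3, 5, 6, 7}) = 1
G(17) = mex({0, 1, 2, 3, 5, 6, 7}) = 4
G(18) = mex({0, 1, 2, 4, 5, 6}) = 3
G(19) = mex({0, 1, 3, 4, 5, 7}) = 2
G(20) = mex({0, 2, 3, 4, 5, 6, 7}) = 1
G(21) = mex({0, 1, 2, 3, 5, 6, 7}) = 4
G(22) = mex({0, 1, 2, 3, 4, 5, 7}) = 6
G(23) = mex({0, 1, 2, 3, 4, 5, 6}) = 7
G(24) = mex({0, 1, 2, 3, 5, 6, 7}) = 4
G(25) = mex({0, 2, 3, 4, 6, 7}) = 1
G(26) = mex({0, 1, 3, 4, 5, 6, 7}) = 2
G(27) = mex({0, 1, 2, 3, 4, 5, 6, 7}) = 8
G(28) = mex({0, 1, 2, 3, 4, 6, 7, 8}) = 5
G(29) = mex({0, 1, 2, 3, 5, 6, 7, 8, 9}) = 4
G(30) = mex({0, 1, 2, 3, 4, 5, 6, 9, 10}) = 7
G(31) = mex({0, 1, 3, 4, 5, 7, 10, 11}) = 2
G(32) = mex({0, 2, 3, 4, 5, 6, 7, 9, 11}) = 1
G(33) = mex({0, 1, 2, 3, 4, 5, 6, 7, 9, 12}) = 8
G(34) = mex({0, 1, 2, 3, 4, 5, 7, 8, 11, 12}) = 6
G(35) = mex({0, 1, 2, 3, 4, 5, 6, 8, 9, 10, 11}) = 7
G(36) = mex({0, 1, 2, 3, 5, 6, 7, 9, 10}) = 4
G(37) = mex({0, 2, 3, 4, 6, 7, 9, 10, 11, 12}) = 1
G(38) = mex({0, 1, 3, 4, 5, 6, 7, 9, 10, 11, 12}) = 2
G(39) = mex({0, 1, 2, 4, 5, 6, 7, 9, 10, 12, 14}) = 3
G(40) = mex({0, 2, 3, 4, 6, 7, 11, 12, 14}) = 1
G(41) = mex({0, 1, 2, 3, 5, 6, 7, 9, 10, 11, 12}) = 4
G(42) = mex({0, 1, 2, 3, 4, 5, 6, 9, 10}) = 7
G(43) = mex({0, 1, 3, 4, 5, 7, 9, 10, 12, 15}) = 2
G(44) = mex({0, 2, 3, 4, 5, 6, 7, 9, 10, 12, 15}) = 1
G(45) = mex({0, 1, 2, 3, 4, 5, 6, 7, 9, 10, 12, 14}) = 8
G(46) = mex({0, 1, 3, 4, 5, 7, 8, 11, 12, 14}) = 2
G(47) = mex({0, 1, 2, 3, 4, 5, 6, 8, 9, 10, 11, 12}) = 7
Therefore G(47) = 7.

7


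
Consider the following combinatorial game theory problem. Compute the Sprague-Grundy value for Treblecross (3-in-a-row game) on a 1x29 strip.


Treblecross: place X on empty cells; 3-in-a-row wins.
Playing within two cells of an existing X lets the opponent win at once, so sensible play treats the cells i-2..i+2 around each X as dead. The player left with no safe cell loses, so this is a normal-play take-away game on strips of safe cells.
Placing X at cell i (0-indexed) of a strip of k safe cells leaves independent strips of sizes max(0, i-2) and max(0, k-i-3). Hence G(k) = mex{ G(max(0,i-2)) XOR G(max(0,k-i-3)) : 0 <= i < k }, with G(0) = 0.
G(1): splits (0,0):0^0=0 -> mex({0}) = 1
G(2): splits (0,0):0^0=0 -> mex({0}) = 1
G(3): splits (0,0):0^0=0 -> mex({0}) = 1
G(4): splits (0,1):0^1=1 (0,0):0^0=0 -> mex({0, 1}) = 2
G(5): splits (0,2):0^1=1 (0,1):0^1=1 (0,0):0^0=0 -> mex({0, 1}) = 2
G(6) = mex({1}) = 0
G(7) = mex({0, 1, 2}) = 3
G(8) = mex({0, 1, 2}) = 3
G(9) = mex({0, 2}) = 1
G(10) = mex({0, 2, 3}) = 1
G(11) = mex({0, 3}) = 1
G(12) = mex({1, 3}) = 0
G(13) = mex({0, 1, 2, 3}) = 4
G(14) = mex({0, 1, 2}) = 3
G(15) = mex({0, 1, 2}) = 3
G(16) = mex({0, 1, 2, 4}) = 3
G(17) = mex({0, 1, 3, 4}) = 2
G(18) = mex({0, 1, 3, 4}) = 2
G(19) = mex({0, 1, 3, 5}) = 2
G(20) = mex({0, 1, 2, 3, 5}) = 4
G(21) = mex({0, 1, 2, 3, 5}) = 4
G(22) = mex({1, 2, 6}) = 0
G(23) = mex({0, 1, 2, 3, 4, 6}) = 5
G(24) = mex({0, 1, 2, 3, 4}) = 5
G(25) = mex({0, 1, 3, 4, 7}) = 2
G(26) = mex({0, 1, 3, 4, 5, 7}) = 2
G(27) = mex({0, 1, 3, 5}) = 2
G(28) = mex({0, 1, 2, 5}) = 3
G(29) = mex({0, 1, 2, 4, 5, 6}) = 3
Therefore G(29) = 3.

3


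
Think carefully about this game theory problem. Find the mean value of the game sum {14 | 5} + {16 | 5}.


G1 = {14 | 5}, G2 = {16 | 5}
Each is a switch {a | b} with numbers a > b; its mean value is (a + b)/2, and mean value is additive over game sums: m(G1 + G2) = m(G1) + m(G2).
Mean of G1 = (14 + (5))/2 = 19/2 = 19/2
Mean of G2 = (16 + (5))/2 = 21/2 = 21/2
Mean of G1 + G2 = 19/2 + 21/2 = 20

20


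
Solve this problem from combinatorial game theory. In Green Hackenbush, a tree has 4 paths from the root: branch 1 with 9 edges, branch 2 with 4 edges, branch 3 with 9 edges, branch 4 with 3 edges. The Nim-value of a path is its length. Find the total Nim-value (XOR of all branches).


The tree has 4 branches from the ground vertex.
In Green Hackenbush, the Nim-value of a simple path of length k is k.
Branch 1: length 9, Nim-value = 9
Branch 2: length 4, Nim-value = 4
Branch 3: length 9, Nim-value = 9
Branch 4: length 3, Nim-value = 3
Total Nim-value = XOR of all branch values:
0 XOR 9 = 9
9 XOR 4 = 13
13 XOR 9 = 4
4 XOR 3 = 7
Nim-value of the tree = 7

7


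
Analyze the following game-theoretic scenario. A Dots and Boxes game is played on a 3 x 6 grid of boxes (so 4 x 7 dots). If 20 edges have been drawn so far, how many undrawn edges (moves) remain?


Grid: 3 x 6 boxes, i.e. 4 rows and 7 columns of dots.
Horizontal edges: (rows + 1) * cols = 4 * 6 = 24
Vertical edges: rows * (cols + 1) = 3 * 7 = 21
Total edges: 24 + 21 = 45
Edges drawn: 20
Remaining: 45 - 20 = 25

25


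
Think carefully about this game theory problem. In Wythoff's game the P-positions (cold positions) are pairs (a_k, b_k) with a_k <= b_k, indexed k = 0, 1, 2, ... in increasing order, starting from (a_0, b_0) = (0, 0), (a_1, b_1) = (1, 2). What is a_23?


By Wythoff's theorem, a_k = floor(k * phi) and b_k = floor(k * phi^2) = a_k + k, where phi = (1 + sqrt(5))/2 is the golden ratio.
phi = (1 + sqrt(5))/2 = 1.618034
k = 23
k * phi = 23 * 1.618034 = 37.214782
a_23 = floor(k * phi) = 37

37


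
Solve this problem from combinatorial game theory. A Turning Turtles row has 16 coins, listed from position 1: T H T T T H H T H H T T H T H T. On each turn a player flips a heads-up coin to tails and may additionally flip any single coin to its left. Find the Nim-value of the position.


Coins: T H T T T H H T H H T T H T H T
Key fact: a single head at position k behaves exactly like a Nim heap of size k (turning it to T and optionally flipping a coin at j < k corresponds to moving the heap from k to j, or to 0), and heads combine as a disjunctive sum (two heads at the same place would cancel, matching j XOR j = 0). So the Nim-value is the XOR of the 1-indexed positions of the heads.
Face-up positions (1-indexed): [2, 6, 7, 9, 10, 13, 15]
XOR 0 with 2: 0 XOR 2 = 2
XOR 2 with 6: 2 XOR 6 = 4
XOR 4 with 7: 4 XOR 7 = 3
XOR 3 with 9: 3 XOR 9 = 10
XOR 10 with 10: 10 XOR 10 = 0
XOR 0 with 13: 0 XOR 13 = 13
XOR 13 with 15: 13 XOR 15 = 2
Nim-value = 2

2


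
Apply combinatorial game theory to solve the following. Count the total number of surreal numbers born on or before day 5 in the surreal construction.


Day 0: {|} = 0 is born. Count = 1.
Day n: the number of surreal numbers born by day n is 2^(n+1) - 1.
By day 0: 2^1 - 1 = 1
By day 1: 2^2 - 1 = 3
By day 2: 2^3 - 1 = 7
By day 3: 2^4 - 1 = 15
By day 4: 2^5 - 1 = 31
By day 5: 2^6 - 1 = 63
By day 5: 63 surreal numbers.

63


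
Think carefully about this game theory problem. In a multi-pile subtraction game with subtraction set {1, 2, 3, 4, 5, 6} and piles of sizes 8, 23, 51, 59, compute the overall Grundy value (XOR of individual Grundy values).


Subtraction set: {1, 2, 3, 4, 5, 6}
For this subtraction set, G(n) = n mod 7 (period = max + 1 = 7).
Pile 1 (size 8): G(8) = 8 mod 7 = 1
Pile 2 (size 23): G(23) = 23 mod 7 = 2
Pile 3 (size 51): G(51) = 51 mod 7 = 2
Pile 4 (size 59): G(59) = 59 mod 7 = 3
Total Grundy value = XOR of all: 1 XOR 2 XOR 2 XOR 3 = 2

2


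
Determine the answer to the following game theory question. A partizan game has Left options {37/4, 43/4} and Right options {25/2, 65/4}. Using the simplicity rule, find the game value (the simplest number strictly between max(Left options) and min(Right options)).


Left options: {37/4, 43/4}, max = 43/4
Right options: {25/2, 65/4}, min = 25/2
All options are numbers and max(Left) < min(Right), so by the simplicity theorem the value is the simplest (earliest-born) number strictly between 43/4 and 25/2.
Integers 11 through 12 all lie strictly between 43/4 and 25/2.
Among integers, the simplest (lowest birthday = smallest |n|; 0 is born on day 0, +-n on day n) is 11.
No non-integer in the interval can be simpler: if x is a non-integer in the interval, then floor(x) or ceil(x) also lies in the interval (the interval contains an integer), and both are proper prefixes of x's sign expansion, i.e. born earlier. So the game value is 11.
Game value = 11

11


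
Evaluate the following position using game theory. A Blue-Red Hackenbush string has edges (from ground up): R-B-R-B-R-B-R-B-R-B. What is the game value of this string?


Edges (from ground): R-B-R-B-R-B-R-B-R-B
By Berlekamp's sign-expansion rule, a Blue-Red Hackenbush stalk has the value of the surreal number whose sign sequence is the edge sequence with B -> + and R -> -.
Sign sequence: -+-+-+-+-+
Trace the sign expansion in the surreal number tree, starting from 0:
Edge 1: R (sign -) -> bounds (-inf, 0), value = -1
Edge 2: B (sign +) -> bounds (-1, 0), value = -1/2
Edge 3: R (sign -) -> bounds (-1, -1/2), value = -3/4
Edge 4: B (sign +) -> bounds (-3/4, -1/2), value = -5/8
Edge 5: R (sign -) -> bounds (-3/4, -5/8), value = -11/16
Edge 6: B (sign +) -> bounds (-11/16, -5/8), value = -21/32
Edge 7: R (sign -) -> bounds (-11/16, -21/32), value = -43/64
Edge 8: B (sign +) -> bounds (-43/64, -21/32), value = -85/128
Edge 9: R (sign -) -> bounds (-43/64, -85/128), value = -171/256
Edge 10: B (sign +) -> bounds (-171/256, -85/128), value = -341/512
Game value = -341/512

-341/512


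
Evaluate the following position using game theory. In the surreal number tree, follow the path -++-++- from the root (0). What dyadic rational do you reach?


Sign expansion: -++-++-
Rule: track bounds (lo, hi), initially (-inf, +inf). On '+', the current value becomes lo and we move to the simplest number in (value, hi): value + 1 if hi = +inf, otherwise the midpoint (value + hi)/2. On '-', the current value becomes hi and we move to value - 1 if lo = -inf, otherwise the midpoint (lo + value)/2.
Start at 0.
Step 1: sign = -, move left. Bounds: (-inf, 0). Value = -1
Step 2: sign = +, move right. Bounds: (-1, 0). Value = -1/2
Step 3: sign = +, move right. Bounds: (-1/2, 0). Value = -1/4
Step 4: sign = -, move left. Bounds: (-1/2, -1/4). Value = -3/8
Step 5: sign = +, move right. Bounds: (-3/8, -1/4). Value = -5/16
Step 6: sign = +, move right. Bounds: (-5/16, -1/4). Value = -9/32
Step 7: sign = -, move left. Bounds: (-5/16, -9/32). Value = -19/64
The surreal number with sign expansion -++-++- is -19/64.

-19/64


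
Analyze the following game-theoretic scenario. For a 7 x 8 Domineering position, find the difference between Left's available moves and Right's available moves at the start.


Board is 7 x 8 (rows x cols).
Left (vertical) placements: (rows-1) * cols = 6 * 8 = 48
Right (horizontal) placements: rows * (cols-1) = 7 * 7 = 49
Advantage = Left - Right = 48 - 49 = -1

-1


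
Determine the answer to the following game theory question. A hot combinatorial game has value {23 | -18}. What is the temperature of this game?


The game is {23 | -18}, a switch {a | b} with numbers a > b.
Cooling {a | b} by t gives {a - t | b + t}, which stops being hot when a - t = b + t, i.e. at t = (a - b)/2. So the temperature of a switch is (a - b)/2.
Temperature = (Left option - Right option) / 2
= (23 - (-18)) / 2
= 41 / 2
= 41/2

41/2


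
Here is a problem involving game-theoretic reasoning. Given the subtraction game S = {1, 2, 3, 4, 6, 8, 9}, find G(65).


The subtraction set is S = {1, 2, 3, 4, 6, 8, 9}.
G(k) = mex{ G(k - s) : s in S, s <= k }. We compute iteratively: G(0) = 0.
G(1) = mex({0}) = 1
G(2) = mex({0, 1}) = 2
G(3) = mex({0, 1, 2}) = 3
G(4) = mex({0, 1, 2, 3}) = 4
G(5) = mex({1, 2, 3, 4}) = 0
G(6) = mex({0, 2, 3, 4}) = 1
G(7) = mex({0, 1, 3, 4}) = 2
G(8) = mex({0, 1, 2, 4}) = 3
G(9) = mex({0, 1, 2, 3}) = 4
G(10) = mex({1, 2, 3, 4}) = 0
G(11) = mex({0, 2, 3, 4}) = 1
G(12) = mex({0, 1, 3, 4}) = 2
G(13) = mex({0, 1, 2, 4}) = 3
Observe that G(5)..G(13) = 0, 1, 2, 3, 4, 0, 1, 2, 3 repeats G(0)..G(8) = 0, 1, 2, 3, 4, 0, 1, 2, 3.
For k >= max(S) = 9, G(k) is determined by the previous 9 values G(k-9)..G(k-1); a window of 9 consecutive values has recurred shifted by 5, so by induction G(k + 5) = G(k) for all k >= 0: the sequence is periodic from the start with period 5.
One period: G(0..4) = 0, 1, 2, 3, 4.
65 mod 5 = 0, so G(65) = G(0) = 0.

0


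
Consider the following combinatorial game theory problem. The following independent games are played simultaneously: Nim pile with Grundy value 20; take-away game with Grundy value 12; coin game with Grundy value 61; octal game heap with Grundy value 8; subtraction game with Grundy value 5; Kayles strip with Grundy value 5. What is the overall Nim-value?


By the Sprague-Grundy theorem, the Grundy value of a sum of games is the XOR of individual Grundy values.
Nim pile: Grundy value = 20. Running XOR: 0 XOR 20 = 20
take-away game: Grundy value = 12. Running XOR: 20 XOR 12 = 24
coin game: Grundy value = 61. Running XOR: 24 XOR 61 = 37
octal game heap: Grundy value = 8. Running XOR: 37 XOR 8 = 45
subtraction game: Grundy value = 5. Running XOR: 45 XOR 5 = 40
Kayles strip: Grundy value = 5. Running XOR: 40 XOR 5 = 45
The combined Grundy value is 45.

45


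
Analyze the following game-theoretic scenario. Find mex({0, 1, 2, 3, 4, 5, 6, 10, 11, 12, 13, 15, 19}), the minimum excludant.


Set = {0, 1, 2, 3, 4, 5, 6, 10, 11, 12, 13, 15, 19}
0 is in the set.
1 is in the set.
2 is in the set.
3 is in the set.
4 is in the set.
5 is in the set.
6 is in the set.
7 is NOT in the set. This is the mex.
mex = 7

7


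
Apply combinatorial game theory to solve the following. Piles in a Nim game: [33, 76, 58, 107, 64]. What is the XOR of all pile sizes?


We need the XOR (exclusive or) of all pile sizes.
After XOR-ing pile 1 (size 33): 0 XOR 33 = 33
After XOR-ing pile 2 (size 76): 33 XOR 76 = 109
After XOR-ing pile 3 (size 58): 109 XOR 58 = 87
After XOR-ing pile 4 (size 107): 87 XOR 107 = 60
After XOR-ing pile 5 (size 64): 60 XOR 64 = 124
The Nim-value of this position is 124.

124


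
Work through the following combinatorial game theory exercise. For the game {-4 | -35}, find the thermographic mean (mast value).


Game = {-4 | -35}, a switch {a | b} with numbers a > b.
Its thermograph has left wall a - t and right wall b + t, which meet at t = (a - b)/2, where both equal (a + b)/2. So the mast (mean value) is at (a + b)/2.
Mean = (-4 + (-35))/2 = -39/2 = -39/2

-39/2


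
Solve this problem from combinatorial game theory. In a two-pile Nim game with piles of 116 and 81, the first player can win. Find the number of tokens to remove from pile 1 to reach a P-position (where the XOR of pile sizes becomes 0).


Piles: 116 and 81
Current XOR: 116 XOR 81 = 37 (non-zero, so this is an N-position).
To make the XOR zero, we need to find a move that balances the piles.
For pile 1 (size 116): target = 116 XOR 37 = 81
We reduce pile 1 from 116 to 81.
Tokens removed: 116 - 81 = 35
Verification: 81 XOR 81 = 0

35


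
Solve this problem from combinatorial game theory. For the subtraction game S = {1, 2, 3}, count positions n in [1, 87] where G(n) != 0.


Subtraction set S = {1, 2, 3}, so G(n) = n mod 4.
G(n) = 0 when n is a multiple of 4.
Multiples of 4 in [1, 87]: 21
N-positions (nonzero Grundy) = 87 - 21 = 66

66


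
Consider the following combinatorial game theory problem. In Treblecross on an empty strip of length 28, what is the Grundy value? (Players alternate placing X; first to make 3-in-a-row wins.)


Treblecross: place X on empty cells; 3-in-a-row wins.
Playing within two cells of an existing X lets the opponent win at once, so sensible play treats the cells i-2..i+2 around each X as dead. The player left with no safe cell loses, so this is a normal-play take-away game on strips of safe cells.
Placing X at cell i (0-indexed) of a strip of k safe cells leaves independent strips of sizes max(0, i-2) and max(0, k-i-3). Hence G(k) = mex{ G(max(0,i-2)) XOR G(max(0,k-i-3)) : 0 <= i < k }, with G(0) = 0.
G(1): splits (0,0):0^0=0 -> mex({0}) = 1
G(2): splits (0,0):0^0=0 -> mex({0}) = 1
G(3): splits (0,0):0^0=0 -> mex({0}) = 1
G(4): splits (0,1):0^1=1 (0,0):0^0=0 -> mex({0, 1}) = 2
G(5): splits (0,2):0^1=1 (0,1):0^1=1 (0,0):0^0=0 -> mex({0, 1}) = 2
G(6) = mex({1}) = 0
G(7) = mex({0, 1, 2}) = 3
G(8) = mex({0, 1, 2}) = 3
G(9) = mex({0, 2}) = 1
G(10) = mex({0, 2, 3}) = 1
G(11) = mex({0, 3}) = 1
G(12) = mex({1, 3}) = 0
G(13) = mex({0, 1, 2, 3}) = 4
G(14) = mex({0, 1, 2}) = 3
G(15) = mex({0, 1, 2}) = 3
G(16) = mex({0, 1, 2, 4}) = 3
G(17) = mex({0, 1, 3, 4}) = 2
G(18) = mex({0, 1, 3, 4}) = 2
G(19) = mex({0, 1, 3, 5}) = 2
G(20) = mex({0, 1, 2, 3, 5}) = 4
G(21) = mex({0, 1, 2, 3, 5}) = 4
G(22) = mex({1, 2, 6}) = 0
G(23) = mex({0, 1, 2, 3, 4, 6}) = 5
G(24) = mex({0, 1, 2, 3, 4}) = 5
G(25) = mex({0, 1, 3, 4, 7}) = 2
G(26) = mex({0, 1, 3, 4, 5, 7}) = 2
G(27) = mex({0, 1, 3, 5}) = 2
G(28) = mex({0, 1, 2, 5}) = 3
Therefore G(28) = 3.

3


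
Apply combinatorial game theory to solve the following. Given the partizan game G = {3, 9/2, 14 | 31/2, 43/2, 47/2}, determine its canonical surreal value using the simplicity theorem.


Left options: {3, 9/2, 14}, max = 14
Right options: {31/2, 43/2, 47/2}, min = 31/2
All options are numbers and max(Left) < min(Right), so by the simplicity theorem the value is the simplest (earliest-born) number strictly between 14 and 31/2.
The only integer strictly between 14 and 31/2 is 15.
No non-integer in the interval can be simpler: if x is a non-integer in the interval, then floor(x) or ceil(x) also lies in the interval (the interval contains an integer), and both are proper prefixes of x's sign expansion, i.e. born earlier. So the game value is 15.
Game value = 15

15


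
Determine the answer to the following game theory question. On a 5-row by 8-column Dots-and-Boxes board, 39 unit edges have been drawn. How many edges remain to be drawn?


Grid: 5 x 8 boxes, i.e. 6 rows and 9 columns of dots.
Horizontal edges: (rows + 1) * cols = 6 * 8 = 48
Vertical edges: rows * (cols + 1) = 5 * 9 = 45
Total edges: 48 + 45 = 93
Edges drawn: 39
Remaining: 93 - 39 = 54

54


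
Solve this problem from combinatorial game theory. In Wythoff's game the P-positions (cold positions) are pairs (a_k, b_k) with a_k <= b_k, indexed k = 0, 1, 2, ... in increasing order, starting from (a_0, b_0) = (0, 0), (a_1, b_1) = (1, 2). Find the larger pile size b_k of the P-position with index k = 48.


By Wythoff's theorem, a_k = floor(k * phi) and b_k = floor(k * phi^2) = a_k + k, where phi = (1 + sqrt(5))/2 is the golden ratio.
phi = (1 + sqrt(5))/2 = 1.618034
phi^2 = phi + 1 = 2.618034
k = 48
k * phi^2 = 48 * 2.618034 = 125.665631
b_48 = floor(k * phi^2) = 125 (check: a_48 + k = 77 + 48 = 125)

125


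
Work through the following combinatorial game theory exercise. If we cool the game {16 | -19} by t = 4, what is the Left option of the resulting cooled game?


Original game: {16 | -19} (a switch {a | b} with a > b).
Cooling by t (for t below the temperature (a - b)/2 = 35/2) taxes each move by t: {a | b} cooled by t is {a - t | b + t}.
Cooling amount: t = 4
Cooled Left option: 16 - 4 = 12
Cooled Right option: -19 + 4 = -15
Cooled game: {12 | -15}
Left option = 12

12


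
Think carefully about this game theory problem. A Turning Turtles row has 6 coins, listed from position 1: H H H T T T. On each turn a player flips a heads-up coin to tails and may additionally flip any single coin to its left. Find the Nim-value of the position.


Coins: H H H T T T
Key fact: a single head at position k behaves exactly like a Nim heap of size k (turning it to T and optionally flipping a coin at j < k corresponds to moving the heap from k to j, or to 0), and heads combine as a disjunctive sum (two heads at the same place would cancel, matching j XOR j = 0). So the Nim-value is the XOR of the 1-indexed positions of the heads.
Face-up positions (1-indexed): [1, 2, 3]
XOR 0 with 1: 0 XOR 1 = 1
XOR 1 with 2: 1 XOR 2 = 3
XOR 3 with 3: 3 XOR 3 = 0
Nim-value = 0

0


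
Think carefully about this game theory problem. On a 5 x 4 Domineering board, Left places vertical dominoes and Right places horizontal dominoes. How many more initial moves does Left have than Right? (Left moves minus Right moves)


Board is 5 x 4 (rows x cols).
Left (vertical) placements: (rows-1) * cols = 4 * 4 = 16
Right (horizontal) placements: rows * (cols-1) = 5 * 3 = 15
Advantage = Left - Right = 16 - 15 = 1

1


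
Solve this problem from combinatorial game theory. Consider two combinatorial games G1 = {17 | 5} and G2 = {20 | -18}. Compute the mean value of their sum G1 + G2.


G1 = {17 | 5}, G2 = {20 | -18}
Each is a switch {a | b} with numbers a > b; its mean value is (a + b)/2, and mean value is additive over game sums: m(G1 + G2) = m(G1) + m(G2).
Mean of G1 = (17 + (5))/2 = 22/2 = 11
Mean of G2 = (20 + (-18))/2 = 2/2 = 1
Mean of G1 + G2 = 11 + 1 = 12

12


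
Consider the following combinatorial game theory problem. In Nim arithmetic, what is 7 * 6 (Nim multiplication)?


Nim multiplication is bilinear over XOR: (u XOR v) * w = (u*w) XOR (v*w).
So we split each operand into its bit components and XOR the pairwise Nim products.
7 = 1 + 2 + 4 (as XOR of powers of 2).
6 = 2 + 4 (as XOR of powers of 2).
Using the standard Nim-product table on single bits:
  2*2 = 3,   2*4 = 8,   2*8 = 12,
  4*4 = 6,   4*8 = 11,  8*8 = 13,
and  1*x = x (identity), k*l = l*k (commutative).
Pairwise Nim products:
  1 * 2 = 2
  1 * 4 = 4
  2 * 2 = 3
  2 * 4 = 8
  4 * 2 = 8
  4 * 4 = 6
XOR them: 2 XOR 4 XOR 3 XOR 8 XOR 8 XOR 6 = 3.
Result: 7 * 6 = 3 (in Nim).

3


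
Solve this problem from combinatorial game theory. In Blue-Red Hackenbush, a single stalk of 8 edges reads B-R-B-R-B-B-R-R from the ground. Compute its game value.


Edges (from ground): B-R-B-R-B-B-R-R
By Berlekamp's sign-expansion rule, a Blue-Red Hackenbush stalk has the value of the surreal number whose sign sequence is the edge sequence with B -> + and R -> -.
Sign sequence: +-+-++--
Trace the sign expansion in the surreal number tree, starting from 0:
Edge 1: B (sign +) -> bounds (0, +inf), value = 1
Edge 2: R (sign -) -> bounds (0, 1), value = 1/2
Edge 3: B (sign +) -> bounds (1/2, 1), value = 3/4
Edge 4: R (sign -) -> bounds (1/2, 3/4), value = 5/8
Edge 5: B (sign +) -> bounds (5/8, 3/4), value = 11/16
Edge 6: B (sign +) -> bounds (11/16, 3/4), value = 23/32
Edge 7: R (sign -) -> bounds (11/16, 23/32), value = 45/64
Edge 8: R (sign -) -> bounds (11/16, 45/64), value = 89/128
Game value = 89/128

89/128


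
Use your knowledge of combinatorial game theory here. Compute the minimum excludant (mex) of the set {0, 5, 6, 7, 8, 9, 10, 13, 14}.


Set = {0, 5, 6, 7, 8, 9, 10, 13, 14}
0 is in the set.
1 is NOT in the set. This is the mex.
mex = 1

1


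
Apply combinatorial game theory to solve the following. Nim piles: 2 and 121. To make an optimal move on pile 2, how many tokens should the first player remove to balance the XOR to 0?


Piles: 2 and 121
Current XOR: 2 XOR 121 = 123 (non-zero, so this is an N-position).
To make the XOR zero, we need to find a move that balances the piles.
For pile 2 (size 121): target = 121 XOR 123 = 2
We reduce pile 2 from 121 to 2.
Tokens removed: 121 - 2 = 119
Verification: 2 XOR 2 = 0

119


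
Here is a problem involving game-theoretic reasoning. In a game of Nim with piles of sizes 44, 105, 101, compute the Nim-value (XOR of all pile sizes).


We need the XOR (exclusive or) of all pile sizes.
After XOR-ing pile 1 (size 44): 0 XOR 44 = 44
After XOR-ing pile 2 (size 105): 44 XOR 105 = 69
After XOR-ing pile 3 (size 101): 69 XOR 101 = 32
The Nim-value of this position is 32.

32


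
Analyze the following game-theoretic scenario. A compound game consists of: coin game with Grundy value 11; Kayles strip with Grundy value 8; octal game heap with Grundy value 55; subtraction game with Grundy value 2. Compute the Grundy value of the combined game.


By the Sprague-Grundy theorem, the Grundy value of a sum of games is the XOR of individual Grundy values.
coin game: Grundy value = 11. Running XOR: 0 XOR 11 = 11
Kayles strip: Grundy value = 8. Running XOR: 11 XOR 8 = 3
octal game heap: Grundy value = 55. Running XOR: 3 XOR 55 = 52
subtraction game: Grundy value = 2. Running XOR: 52 XOR 2 = 54
The combined Grundy value is 54.

54


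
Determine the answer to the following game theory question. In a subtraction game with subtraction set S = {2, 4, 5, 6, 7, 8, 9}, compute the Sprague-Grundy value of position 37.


The subtraction set is S = {2, 4, 5, 6, 7, 8, 9}.
G(k) = mex{ G(k - s) : s in S, s <= k }. We compute iteratively: G(0) = 0.
G(1) = mex({}) = 0
G(2) = mex({0}) = 1
G(3) = mex({0}) = 1
G(4) = mex({0, 1}) = 2
G(5) = mex({0, 1}) = 2
G(6) = mex({0, 1, 2}) = 3
G(7) = mex({0, 1, 2}) = 3
G(8) = mex({0, 1, 2, 3}) = 4
G(9) = mex({0, 1, 2, 3}) = 4
G(10) = mex({0, 1, 2, 3, 4}) = 5
G(11) = mex({1, 2, 3, 4}) = 0
G(12) = mex({1, 2, 3, 4, 5}) = 0
G(13) = mex({0, 2, 3, 4}) = 1
G(14) = mex({0, 2, 3, 4, 5}) = 1
G(15) = mex({0, 1, 3, 4, 5}) = 2
G(16) = mex({0, 1, 3, 4, 5}) = 2
G(17) = mex({0, 1, 2, 4, 5}) = 3
G(18) = mex({0, 1, 2, 4, 5}) = 3
G(19) = mex({0, 1, 2, 3, 5}) = 4
Observe that G(11)..G(19) = 0, 0, 1, 1, 2, 2, 3, 3, 4 repeats G(0)..G(8) = 0, 0, 1, 1, 2, 2, 3, 3, 4.
For k >= max(S) = 9, G(k) is determined by the previous 9 values G(k-9)..G(k-1); a window of 9 consecutive values has recurred shifted by 11, so by induction G(k + 11) = G(k) for all k >= 0: the sequence is periodic from the start with period 11.
One period: G(0..10) = 0, 0, 1, 1, 2, 2, 3, 3, 4, 4, 5.
37 mod 11 = 4, so G(37) = G(4) = 2.

2


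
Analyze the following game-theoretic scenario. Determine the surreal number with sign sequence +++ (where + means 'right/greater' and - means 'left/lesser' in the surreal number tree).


Sign expansion: +++
Rule: track bounds (lo, hi), initially (-inf, +inf). On '+', the current value becomes lo and we move to the simplest number in (value, hi): value + 1 if hi = +inf, otherwise the midpoint (value + hi)/2. On '-', the current value becomes hi and we move to value - 1 if lo = -inf, otherwise the midpoint (lo + value)/2.
Start at 0.
Step 1: sign = +, move right. Bounds: (0, +inf). Value = 1
Step 2: sign = +, move right. Bounds: (1, +inf). Value = 2
Step 3: sign = +, move right. Bounds: (2, +inf). Value = 3
The surreal number with sign expansion +++ is 3.

3
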